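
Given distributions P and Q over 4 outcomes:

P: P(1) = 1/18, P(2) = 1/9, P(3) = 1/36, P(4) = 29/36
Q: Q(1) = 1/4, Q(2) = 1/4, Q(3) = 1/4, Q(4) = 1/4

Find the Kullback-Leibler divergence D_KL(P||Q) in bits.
1.0212 bits

D_KL(P||Q) = Σ P(x) log₂(P(x)/Q(x))

Computing term by term:
  P(1)·log₂(P(1)/Q(1)) = (1/18)·log₂((1/18)/(1/4)) = -0.12055
  P(2)·log₂(P(2)/Q(2)) = (1/9)·log₂((1/9)/(1/4)) = -0.12999
  P(3)·log₂(P(3)/Q(3)) = (1/36)·log₂((1/36)/(1/4)) = -0.08805
  P(4)·log₂(P(4)/Q(4)) = (29/36)·log₂((29/36)/(1/4)) = 1.35982

D_KL(P||Q) = -0.12055 - 0.12999 - 0.08805 + 1.35982 = 1.02123 ≈ 1.0212 bits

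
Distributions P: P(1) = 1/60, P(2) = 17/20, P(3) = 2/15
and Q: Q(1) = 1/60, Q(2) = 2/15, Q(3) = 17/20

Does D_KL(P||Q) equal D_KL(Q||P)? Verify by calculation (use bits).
D_KL(P||Q) = 1.9152 bits, D_KL(Q||P) = 1.9152 bits. Yes — for this pair D_KL(P||Q) = D_KL(Q||P).

D_KL(P||Q) = Σ P(x) log₂(P(x)/Q(x))

Computing term by term:
  P(1)·log₂(P(1)/Q(1)) = (1/60)·log₂((1/60)/(1/60)) = 0.00000
  P(2)·log₂(P(2)/Q(2)) = (17/20)·log₂((17/20)/(2/15)) = 2.27156
  P(3)·log₂(P(3)/Q(3)) = (2/15)·log₂((2/15)/(17/20)) = -0.35632

D_KL(P||Q) = 0.00000 + 2.27156 - 0.35632 = 1.91524 ≈ 1.9152 bits

D_KL(Q||P) = Σ Q(x) log₂(Q(x)/P(x))

Computing term by term:
  Q(1)·log₂(Q(1)/P(1)) = (1/60)·log₂((1/60)/(1/60)) = 0.00000
  Q(2)·log₂(Q(2)/P(2)) = (2/15)·log₂((2/15)/(17/20)) = -0.35632
  Q(3)·log₂(Q(3)/P(3)) = (17/20)·log₂((17/20)/(2/15)) = 2.27156

D_KL(Q||P) = 0.00000 - 0.35632 + 2.27156 = 1.91524 ≈ 1.9152 bits

These ARE equal here. Q is P with outcomes relabeled (Q(2) = P(3), Q(3) = P(2)) by a relabeling that is its own inverse, so the two sums contain exactly the same terms in a different order. This is a special case — KL divergence is not symmetric in general: D_KL(P||Q) ≠ D_KL(Q||P) for most P, Q.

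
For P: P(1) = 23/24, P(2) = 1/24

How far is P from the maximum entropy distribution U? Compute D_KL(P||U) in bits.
0.7501 bits

U(i) = 1/2 for all i

D_KL(P||U) = Σ P(x) log₂(P(x) / (1/2))
           = Σ P(x) log₂(P(x)) + log₂(2)
           = log₂(2) - H(P)

H(P) = -Σ P(x) log₂(P(x)):
  -P(1)·log₂(P(1)) = -(23/24)·log₂(23/24) = 0.05884
  -P(2)·log₂(P(2)) = -(1/24)·log₂(1/24) = 0.19104
H(P) = 0.05884 + 0.19104 = 0.24988 bits

log₂(2) = 1.00000 bits

D_KL(P||U) = 1.00000 - 0.24988 = 0.75012 ≈ 0.7501 bits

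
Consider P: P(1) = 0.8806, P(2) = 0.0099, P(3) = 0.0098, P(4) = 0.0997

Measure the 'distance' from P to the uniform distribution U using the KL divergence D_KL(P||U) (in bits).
1.3755 bits

U(i) = 1/4 for all i

D_KL(P||U) = Σ P(x) log₂(P(x) / (1/4))
           = Σ P(x) log₂(P(x)) + log₂(4)
           = log₂(4) - H(P)

H(P) = -Σ P(x) log₂(P(x)):
  -P(1)·log₂(P(1)) = -(0.8806)·log₂(0.8806) = 0.16154
  -P(2)·log₂(P(2)) = -(0.0099)·log₂(0.0099) = 0.06592
  -P(3)·log₂(P(3)) = -(0.0098)·log₂(0.0098) = 0.06540
  -P(4)·log₂(P(4)) = -(0.0997)·log₂(0.0997) = 0.33163
H(P) = 0.16154 + 0.06592 + 0.06540 + 0.33163 = 0.62449 bits

log₂(4) = 2.00000 bits

D_KL(P||U) = 2.00000 - 0.62449 = 1.37551 ≈ 1.3755 bits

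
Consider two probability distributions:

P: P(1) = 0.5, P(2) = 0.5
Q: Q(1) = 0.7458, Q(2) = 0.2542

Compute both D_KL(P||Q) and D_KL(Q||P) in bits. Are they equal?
D_KL(P||Q) = 0.1996 bits, D_KL(Q||P) = 0.1821 bits. No, they are not equal.

D_KL(P||Q) = Σ P(x) log₂(P(x)/Q(x))

Computing term by term:
  P(1)·log₂(P(1)/Q(1)) = 0.5·log₂(0.5/0.7458) = -0.28843
  P(2)·log₂(P(2)/Q(2)) = 0.5·log₂(0.5/0.2542) = 0.48798

D_KL(P||Q) = -0.28843 + 0.48798 = 0.19955 ≈ 0.1996 bits

D_KL(Q||P) = Σ Q(x) log₂(Q(x)/P(x))

Computing term by term:
  Q(1)·log₂(Q(1)/P(1)) = 0.7458·log₂(0.7458/0.5) = 0.43022
  Q(2)·log₂(Q(2)/P(2)) = 0.2542·log₂(0.2542/0.5) = -0.24809

D_KL(Q||P) = 0.43022 - 0.24809 = 0.18213 ≈ 0.1821 bits

These are NOT equal (difference: 0.0175 bits). KL divergence is asymmetric: D_KL(P||Q) ≠ D_KL(Q||P) in general.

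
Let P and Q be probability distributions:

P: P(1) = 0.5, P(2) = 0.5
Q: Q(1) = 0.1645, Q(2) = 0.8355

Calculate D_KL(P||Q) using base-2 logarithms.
0.4316 bits

D_KL(P||Q) = Σ P(x) log₂(P(x)/Q(x))

Computing term by term:
  P(1)·log₂(P(1)/Q(1)) = 0.5·log₂(0.5/0.1645) = 0.80192
  P(2)·log₂(P(2)/Q(2)) = 0.5·log₂(0.5/0.8355) = -0.37036

D_KL(P||Q) = 0.80192 - 0.37036 = 0.43156 ≈ 0.4316 bits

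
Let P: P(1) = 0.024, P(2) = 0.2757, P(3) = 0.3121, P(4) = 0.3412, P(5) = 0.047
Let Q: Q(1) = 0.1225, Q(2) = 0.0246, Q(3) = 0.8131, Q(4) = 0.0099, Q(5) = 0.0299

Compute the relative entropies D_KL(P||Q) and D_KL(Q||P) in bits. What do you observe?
D_KL(P||Q) = 2.2468 bits, D_KL(Q||P) = 1.2555 bits. The two directions give different values (D_KL(P||Q) exceeds D_KL(Q||P) by 0.9913 bits): KL divergence is asymmetric.

D_KL(P||Q) = Σ P(x) log₂(P(x)/Q(x))

Computing term by term:
  P(1)·log₂(P(1)/Q(1)) = 0.024·log₂(0.024/0.1225) = -0.05644
  P(2)·log₂(P(2)/Q(2)) = 0.2757·log₂(0.2757/0.0246) = 0.96119
  P(3)·log₂(P(3)/Q(3)) = 0.3121·log₂(0.3121/0.8131) = -0.43114
  P(4)·log₂(P(4)/Q(4)) = 0.3412·log₂(0.3412/0.0099) = 1.74252
  P(5)·log₂(P(5)/Q(5)) = 0.047·log₂(0.047/0.0299) = 0.03067

D_KL(P||Q) = -0.05644 + 0.96119 - 0.43114 + 1.74252 + 0.03067 = 2.24680 ≈ 2.2468 bits

D_KL(Q||P) = Σ Q(x) log₂(Q(x)/P(x))

Computing term by term:
  Q(1)·log₂(Q(1)/P(1)) = 0.1225·log₂(0.1225/0.024) = 0.28808
  Q(2)·log₂(Q(2)/P(2)) = 0.0246·log₂(0.0246/0.2757) = -0.08576
  Q(3)·log₂(Q(3)/P(3)) = 0.8131·log₂(0.8131/0.3121) = 1.12324
  Q(4)·log₂(Q(4)/P(4)) = 0.0099·log₂(0.0099/0.3412) = -0.05056
  Q(5)·log₂(Q(5)/P(5)) = 0.0299·log₂(0.0299/0.047) = -0.01951

D_KL(Q||P) = 0.28808 - 0.08576 + 1.12324 - 0.05056 - 0.01951 = 1.25549 ≈ 1.2555 bits

These are NOT equal (difference: 0.9913 bits). KL divergence is asymmetric: D_KL(P||Q) ≠ D_KL(Q||P) in general.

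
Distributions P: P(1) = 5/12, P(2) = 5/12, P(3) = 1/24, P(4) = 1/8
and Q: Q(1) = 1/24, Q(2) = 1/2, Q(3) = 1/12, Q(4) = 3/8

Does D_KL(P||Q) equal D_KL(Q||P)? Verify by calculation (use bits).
D_KL(P||Q) = 1.0348 bits, D_KL(Q||P) = 0.6708 bits. No — D_KL(P||Q) ≠ D_KL(Q||P) for this pair.

D_KL(P||Q) = Σ P(x) log₂(P(x)/Q(x))

Computing term by term:
  P(1)·log₂(P(1)/Q(1)) = (5/12)·log₂((5/12)/(1/24)) = 1.38414
  P(2)·log₂(P(2)/Q(2)) = (5/12)·log₂((5/12)/(1/2)) = -0.10960
  P(3)·log₂(P(3)/Q(3)) = (1/24)·log₂((1/24)/(1/12)) = -0.04167
  P(4)·log₂(P(4)/Q(4)) = (1/8)·log₂((1/8)/(3/8)) = -0.19812

D_KL(P||Q) = 1.38414 - 0.10960 - 0.04167 - 0.19812 = 1.03475 ≈ 1.0348 bits

D_KL(Q||P) = Σ Q(x) log₂(Q(x)/P(x))

Computing term by term:
  Q(1)·log₂(Q(1)/P(1)) = (1/24)·log₂((1/24)/(5/12)) = -0.13841
  Q(2)·log₂(Q(2)/P(2)) = (1/2)·log₂((1/2)/(5/12)) = 0.13152
  Q(3)·log₂(Q(3)/P(3)) = (1/12)·log₂((1/12)/(1/24)) = 0.08333
  Q(4)·log₂(Q(4)/P(4)) = (3/8)·log₂((3/8)/(1/8)) = 0.59436

D_KL(Q||P) = -0.13841 + 0.13152 + 0.08333 + 0.59436 = 0.67080 ≈ 0.6708 bits

These are NOT equal (difference: 0.3640 bits). KL divergence is asymmetric: D_KL(P||Q) ≠ D_KL(Q||P) in general.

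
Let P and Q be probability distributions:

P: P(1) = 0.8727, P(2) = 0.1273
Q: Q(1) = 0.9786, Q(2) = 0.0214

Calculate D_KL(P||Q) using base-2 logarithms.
0.1833 bits

D_KL(P||Q) = Σ P(x) log₂(P(x)/Q(x))

Computing term by term:
  P(1)·log₂(P(1)/Q(1)) = 0.8727·log₂(0.8727/0.9786) = -0.14420
  P(2)·log₂(P(2)/Q(2)) = 0.1273·log₂(0.1273/0.0214) = 0.32749

D_KL(P||Q) = -0.14420 + 0.32749 = 0.18329 ≈ 0.1833 bits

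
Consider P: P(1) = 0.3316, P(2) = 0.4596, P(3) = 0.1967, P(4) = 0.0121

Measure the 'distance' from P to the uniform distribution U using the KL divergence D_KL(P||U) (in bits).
0.4180 bits

U(i) = 1/4 for all i

D_KL(P||U) = Σ P(x) log₂(P(x) / (1/4))
           = Σ P(x) log₂(P(x)) + log₂(4)
           = log₂(4) - H(P)

H(P) = -Σ P(x) log₂(P(x)):
  -P(1)·log₂(P(1)) = -(0.3316)·log₂(0.3316) = 0.52807
  -P(2)·log₂(P(2)) = -(0.4596)·log₂(0.4596) = 0.51546
  -P(3)·log₂(P(3)) = -(0.1967)·log₂(0.1967) = 0.46144
  -P(4)·log₂(P(4)) = -(0.0121)·log₂(0.0121) = 0.07706
H(P) = 0.52807 + 0.51546 + 0.46144 + 0.07706 = 1.58203 bits

log₂(4) = 2.00000 bits

D_KL(P||U) = 2.00000 - 1.58203 = 0.41797 ≈ 0.4180 bits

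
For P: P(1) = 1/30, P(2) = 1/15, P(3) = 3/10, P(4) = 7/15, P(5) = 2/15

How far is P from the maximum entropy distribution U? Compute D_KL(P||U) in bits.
0.4761 bits

U(i) = 1/5 for all i

D_KL(P||U) = Σ P(x) log₂(P(x) / (1/5))
           = Σ P(x) log₂(P(x)) + log₂(5)
           = log₂(5) - H(P)

H(P) = -Σ P(x) log₂(P(x)):
  -P(1)·log₂(P(1)) = -(1/30)·log₂(1/30) = 0.16356
  -P(2)·log₂(P(2)) = -(1/15)·log₂(1/15) = 0.26046
  -P(3)·log₂(P(3)) = -(3/10)·log₂(3/10) = 0.52109
  -P(4)·log₂(P(4)) = -(7/15)·log₂(7/15) = 0.51312
  -P(5)·log₂(P(5)) = -(2/15)·log₂(2/15) = 0.38759
H(P) = 0.16356 + 0.26046 + 0.52109 + 0.51312 + 0.38759 = 1.84582 bits

log₂(5) = 2.32193 bits

D_KL(P||U) = 2.32193 - 1.84582 = 0.47611 ≈ 0.4761 bits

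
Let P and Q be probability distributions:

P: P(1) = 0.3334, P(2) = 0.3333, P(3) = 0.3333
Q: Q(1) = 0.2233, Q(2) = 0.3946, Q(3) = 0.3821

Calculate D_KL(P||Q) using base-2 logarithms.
0.0459 bits

D_KL(P||Q) = Σ P(x) log₂(P(x)/Q(x))

Computing term by term:
  P(1)·log₂(P(1)/Q(1)) = 0.3334·log₂(0.3334/0.2233) = 0.19280
  P(2)·log₂(P(2)/Q(2)) = 0.3333·log₂(0.3333/0.3946) = -0.08118
  P(3)·log₂(P(3)/Q(3)) = 0.3333·log₂(0.3333/0.3821) = -0.06570

D_KL(P||Q) = 0.19280 - 0.08118 - 0.06570 = 0.04592 ≈ 0.0459 bits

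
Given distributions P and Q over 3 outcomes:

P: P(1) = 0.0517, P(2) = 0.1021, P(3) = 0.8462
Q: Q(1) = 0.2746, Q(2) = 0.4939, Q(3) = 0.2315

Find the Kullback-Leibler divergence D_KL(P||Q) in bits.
1.2256 bits

D_KL(P||Q) = Σ P(x) log₂(P(x)/Q(x))

Computing term by term:
  P(1)·log₂(P(1)/Q(1)) = 0.0517·log₂(0.0517/0.2746) = -0.12455
  P(2)·log₂(P(2)/Q(2)) = 0.1021·log₂(0.1021/0.4939) = -0.23220
  P(3)·log₂(P(3)/Q(3)) = 0.8462·log₂(0.8462/0.2315) = 1.58238

D_KL(P||Q) = -0.12455 - 0.23220 + 1.58238 = 1.22563 ≈ 1.2256 bits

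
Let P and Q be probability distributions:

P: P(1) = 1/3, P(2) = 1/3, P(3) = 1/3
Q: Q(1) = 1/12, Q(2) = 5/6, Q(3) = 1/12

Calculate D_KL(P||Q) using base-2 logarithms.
0.8927 bits

D_KL(P||Q) = Σ P(x) log₂(P(x)/Q(x))

Computing term by term:
  P(1)·log₂(P(1)/Q(1)) = (1/3)·log₂((1/3)/(1/12)) = 0.66667
  P(2)·log₂(P(2)/Q(2)) = (1/3)·log₂((1/3)/(5/6)) = -0.44064
  P(3)·log₂(P(3)/Q(3)) = (1/3)·log₂((1/3)/(1/12)) = 0.66667

D_KL(P||Q) = 0.66667 - 0.44064 + 0.66667 = 0.89270 ≈ 0.8927 bits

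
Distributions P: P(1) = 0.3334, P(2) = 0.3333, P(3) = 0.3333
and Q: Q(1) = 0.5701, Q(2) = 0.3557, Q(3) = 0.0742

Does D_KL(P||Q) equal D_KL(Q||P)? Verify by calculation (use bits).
D_KL(P||Q) = 0.4331 bits, D_KL(Q||P) = 0.3138 bits. No — D_KL(P||Q) ≠ D_KL(Q||P) for this pair.

D_KL(P||Q) = Σ P(x) log₂(P(x)/Q(x))

Computing term by term:
  P(1)·log₂(P(1)/Q(1)) = 0.3334·log₂(0.3334/0.5701) = -0.25804
  P(2)·log₂(P(2)/Q(2)) = 0.3333·log₂(0.3333/0.3557) = -0.03128
  P(3)·log₂(P(3)/Q(3)) = 0.3333·log₂(0.3333/0.0742) = 0.72237

D_KL(P||Q) = -0.25804 - 0.03128 + 0.72237 = 0.43305 ≈ 0.4331 bits

D_KL(Q||P) = Σ Q(x) log₂(Q(x)/P(x))

Computing term by term:
  Q(1)·log₂(Q(1)/P(1)) = 0.5701·log₂(0.5701/0.3334) = 0.44124
  Q(2)·log₂(Q(2)/P(2)) = 0.3557·log₂(0.3557/0.3333) = 0.03338
  Q(3)·log₂(Q(3)/P(3)) = 0.0742·log₂(0.0742/0.3333) = -0.16082

D_KL(Q||P) = 0.44124 + 0.03338 - 0.16082 = 0.31380 ≈ 0.3138 bits

These are NOT equal (difference: 0.1193 bits). KL divergence is asymmetric: D_KL(P||Q) ≠ D_KL(Q||P) in general.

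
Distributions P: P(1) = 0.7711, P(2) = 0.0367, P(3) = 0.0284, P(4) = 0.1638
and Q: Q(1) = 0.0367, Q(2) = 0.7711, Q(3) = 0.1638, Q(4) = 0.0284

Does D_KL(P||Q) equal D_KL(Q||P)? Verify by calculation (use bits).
D_KL(P||Q) = 3.5686 bits, D_KL(Q||P) = 3.5686 bits. Yes — for this pair D_KL(P||Q) = D_KL(Q||P).

D_KL(P||Q) = Σ P(x) log₂(P(x)/Q(x))

Computing term by term:
  P(1)·log₂(P(1)/Q(1)) = 0.7711·log₂(0.7711/0.0367) = 3.38749
  P(2)·log₂(P(2)/Q(2)) = 0.0367·log₂(0.0367/0.7711) = -0.16123
  P(3)·log₂(P(3)/Q(3)) = 0.0284·log₂(0.0284/0.1638) = -0.07179
  P(4)·log₂(P(4)/Q(4)) = 0.1638·log₂(0.1638/0.0284) = 0.41408

D_KL(P||Q) = 3.38749 - 0.16123 - 0.07179 + 0.41408 = 3.56855 ≈ 3.5686 bits

D_KL(Q||P) = Σ Q(x) log₂(Q(x)/P(x))

Computing term by term:
  Q(1)·log₂(Q(1)/P(1)) = 0.0367·log₂(0.0367/0.7711) = -0.16123
  Q(2)·log₂(Q(2)/P(2)) = 0.7711·log₂(0.7711/0.0367) = 3.38749
  Q(3)·log₂(Q(3)/P(3)) = 0.1638·log₂(0.1638/0.0284) = 0.41408
  Q(4)·log₂(Q(4)/P(4)) = 0.0284·log₂(0.0284/0.1638) = -0.07179

D_KL(Q||P) = -0.16123 + 3.38749 + 0.41408 - 0.07179 = 3.56855 ≈ 3.5686 bits

These ARE equal here. Q is P with outcomes relabeled (Q(1) = P(2), Q(2) = P(1), Q(3) = P(4), Q(4) = P(3)) by a relabeling that is its own inverse, so the two sums contain exactly the same terms in a different order. This is a special case — KL divergence is not symmetric in general: D_KL(P||Q) ≠ D_KL(Q||P) for most P, Q.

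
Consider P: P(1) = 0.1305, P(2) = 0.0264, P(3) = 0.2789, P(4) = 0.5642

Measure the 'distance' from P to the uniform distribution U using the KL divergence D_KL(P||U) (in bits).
0.4985 bits

U(i) = 1/4 for all i

D_KL(P||U) = Σ P(x) log₂(P(x) / (1/4))
           = Σ P(x) log₂(P(x)) + log₂(4)
           = log₂(4) - H(P)

H(P) = -Σ P(x) log₂(P(x)):
  -P(1)·log₂(P(1)) = -(0.1305)·log₂(0.1305) = 0.38339
  -P(2)·log₂(P(2)) = -(0.0264)·log₂(0.0264) = 0.13842
  -P(3)·log₂(P(3)) = -(0.2789)·log₂(0.2789) = 0.51378
  -P(4)·log₂(P(4)) = -(0.5642)·log₂(0.5642) = 0.46587
H(P) = 0.38339 + 0.13842 + 0.51378 + 0.46587 = 1.50146 bits

log₂(4) = 2.00000 bits

D_KL(P||U) = 2.00000 - 1.50146 = 0.49854 ≈ 0.4985 bits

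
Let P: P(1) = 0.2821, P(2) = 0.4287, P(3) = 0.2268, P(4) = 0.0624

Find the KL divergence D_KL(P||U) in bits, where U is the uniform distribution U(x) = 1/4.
0.2259 bits

U(i) = 1/4 for all i

D_KL(P||U) = Σ P(x) log₂(P(x) / (1/4))
           = Σ P(x) log₂(P(x)) + log₂(4)
           = log₂(4) - H(P)

H(P) = -Σ P(x) log₂(P(x)):
  -P(1)·log₂(P(1)) = -(0.2821)·log₂(0.2821) = 0.51504
  -P(2)·log₂(P(2)) = -(0.4287)·log₂(0.4287) = 0.52385
  -P(3)·log₂(P(3)) = -(0.2268)·log₂(0.2268) = 0.48547
  -P(4)·log₂(P(4)) = -(0.0624)·log₂(0.0624) = 0.24974
H(P) = 0.51504 + 0.52385 + 0.48547 + 0.24974 = 1.77410 bits

log₂(4) = 2.00000 bits

D_KL(P||U) = 2.00000 - 1.77410 = 0.22590 ≈ 0.2259 bits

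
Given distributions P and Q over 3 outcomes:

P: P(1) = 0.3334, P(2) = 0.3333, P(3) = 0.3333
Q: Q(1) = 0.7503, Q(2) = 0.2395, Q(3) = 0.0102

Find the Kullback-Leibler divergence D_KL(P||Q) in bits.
1.4453 bits

D_KL(P||Q) = Σ P(x) log₂(P(x)/Q(x))

Computing term by term:
  P(1)·log₂(P(1)/Q(1)) = 0.3334·log₂(0.3334/0.7503) = -0.39015
  P(2)·log₂(P(2)/Q(2)) = 0.3333·log₂(0.3333/0.2395) = 0.15892
  P(3)·log₂(P(3)/Q(3)) = 0.3333·log₂(0.3333/0.0102) = 1.67656

D_KL(P||Q) = -0.39015 + 0.15892 + 1.67656 = 1.44533 ≈ 1.4453 bits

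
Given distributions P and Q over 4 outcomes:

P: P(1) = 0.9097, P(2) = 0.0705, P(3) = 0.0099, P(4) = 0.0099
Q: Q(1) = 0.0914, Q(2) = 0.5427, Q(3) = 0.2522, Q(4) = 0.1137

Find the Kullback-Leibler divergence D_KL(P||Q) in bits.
2.7271 bits

D_KL(P||Q) = Σ P(x) log₂(P(x)/Q(x))

Computing term by term:
  P(1)·log₂(P(1)/Q(1)) = 0.9097·log₂(0.9097/0.0914) = 3.01577
  P(2)·log₂(P(2)/Q(2)) = 0.0705·log₂(0.0705/0.5427) = -0.20758
  P(3)·log₂(P(3)/Q(3)) = 0.0099·log₂(0.0099/0.2522) = -0.04624
  P(4)·log₂(P(4)/Q(4)) = 0.0099·log₂(0.0099/0.1137) = -0.03486

D_KL(P||Q) = 3.01577 - 0.20758 - 0.04624 - 0.03486 = 2.72709 ≈ 2.7271 bits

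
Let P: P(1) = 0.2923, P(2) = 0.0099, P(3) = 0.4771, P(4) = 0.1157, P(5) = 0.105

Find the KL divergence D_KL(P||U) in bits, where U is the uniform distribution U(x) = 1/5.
0.5265 bits

U(i) = 1/5 for all i

D_KL(P||U) = Σ P(x) log₂(P(x) / (1/5))
           = Σ P(x) log₂(P(x)) + log₂(5)
           = log₂(5) - H(P)

H(P) = -Σ P(x) log₂(P(x)):
  -P(1)·log₂(P(1)) = -(0.2923)·log₂(0.2923) = 0.51868
  -P(2)·log₂(P(2)) = -(0.0099)·log₂(0.0099) = 0.06592
  -P(3)·log₂(P(3)) = -(0.4771)·log₂(0.4771) = 0.50937
  -P(4)·log₂(P(4)) = -(0.1157)·log₂(0.1157) = 0.36001
  -P(5)·log₂(P(5)) = -(0.105)·log₂(0.105) = 0.34141
H(P) = 0.51868 + 0.06592 + 0.50937 + 0.36001 + 0.34141 = 1.79539 bits

log₂(5) = 2.32193 bits

D_KL(P||U) = 2.32193 - 1.79539 = 0.52654 ≈ 0.5265 bits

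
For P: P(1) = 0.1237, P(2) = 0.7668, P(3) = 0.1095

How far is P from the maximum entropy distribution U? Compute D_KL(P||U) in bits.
0.5688 bits

U(i) = 1/3 for all i

D_KL(P||U) = Σ P(x) log₂(P(x) / (1/3))
           = Σ P(x) log₂(P(x)) + log₂(3)
           = log₂(3) - H(P)

H(P) = -Σ P(x) log₂(P(x)):
  -P(1)·log₂(P(1)) = -(0.1237)·log₂(0.1237) = 0.37297
  -P(2)·log₂(P(2)) = -(0.7668)·log₂(0.7668) = 0.29374
  -P(3)·log₂(P(3)) = -(0.1095)·log₂(0.1095) = 0.34941
H(P) = 0.37297 + 0.29374 + 0.34941 = 1.01612 bits

log₂(3) = 1.58496 bits

D_KL(P||U) = 1.58496 - 1.01612 = 0.56884 ≈ 0.5688 bits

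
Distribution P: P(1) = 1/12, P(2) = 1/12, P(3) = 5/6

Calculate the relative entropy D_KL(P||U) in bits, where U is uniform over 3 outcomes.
0.7683 bits

U(i) = 1/3 for all i

D_KL(P||U) = Σ P(x) log₂(P(x) / (1/3))
           = Σ P(x) log₂(P(x)) + log₂(3)
           = log₂(3) - H(P)

H(P) = -Σ P(x) log₂(P(x)):
  -P(1)·log₂(P(1)) = -(1/12)·log₂(1/12) = 0.29875
  -P(2)·log₂(P(2)) = -(1/12)·log₂(1/12) = 0.29875
  -P(3)·log₂(P(3)) = -(5/6)·log₂(5/6) = 0.21920
H(P) = 0.29875 + 0.29875 + 0.21920 = 0.81670 bits

log₂(3) = 1.58496 bits

D_KL(P||U) = 1.58496 - 0.81670 = 0.76826 ≈ 0.7683 bits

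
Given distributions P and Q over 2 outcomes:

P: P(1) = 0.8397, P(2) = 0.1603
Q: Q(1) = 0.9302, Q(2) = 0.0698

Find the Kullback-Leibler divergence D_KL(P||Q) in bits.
0.0683 bits

D_KL(P||Q) = Σ P(x) log₂(P(x)/Q(x))

Computing term by term:
  P(1)·log₂(P(1)/Q(1)) = 0.8397·log₂(0.8397/0.9302) = -0.12400
  P(2)·log₂(P(2)/Q(2)) = 0.1603·log₂(0.1603/0.0698) = 0.19228

D_KL(P||Q) = -0.12400 + 0.19228 = 0.06828 ≈ 0.0683 bits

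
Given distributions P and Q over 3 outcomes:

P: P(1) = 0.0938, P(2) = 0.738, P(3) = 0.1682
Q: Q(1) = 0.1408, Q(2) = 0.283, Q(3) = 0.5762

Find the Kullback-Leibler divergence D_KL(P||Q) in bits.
0.6668 bits

D_KL(P||Q) = Σ P(x) log₂(P(x)/Q(x))

Computing term by term:
  P(1)·log₂(P(1)/Q(1)) = 0.0938·log₂(0.0938/0.1408) = -0.05497
  P(2)·log₂(P(2)/Q(2)) = 0.738·log₂(0.738/0.283) = 1.02052
  P(3)·log₂(P(3)/Q(3)) = 0.1682·log₂(0.1682/0.5762) = -0.29879

D_KL(P||Q) = -0.05497 + 1.02052 - 0.29879 = 0.66676 ≈ 0.6668 bits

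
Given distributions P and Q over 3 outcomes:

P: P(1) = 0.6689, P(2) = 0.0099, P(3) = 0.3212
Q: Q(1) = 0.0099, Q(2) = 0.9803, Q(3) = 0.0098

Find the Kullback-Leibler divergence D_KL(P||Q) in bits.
5.6172 bits

D_KL(P||Q) = Σ P(x) log₂(P(x)/Q(x))

Computing term by term:
  P(1)·log₂(P(1)/Q(1)) = 0.6689·log₂(0.6689/0.0099) = 4.06572
  P(2)·log₂(P(2)/Q(2)) = 0.0099·log₂(0.0099/0.9803) = -0.06563
  P(3)·log₂(P(3)/Q(3)) = 0.3212·log₂(0.3212/0.0098) = 1.61710

D_KL(P||Q) = 4.06572 - 0.06563 + 1.61710 = 5.61719 ≈ 5.6172 bits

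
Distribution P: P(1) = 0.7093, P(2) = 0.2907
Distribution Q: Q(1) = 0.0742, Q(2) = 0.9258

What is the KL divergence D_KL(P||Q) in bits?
1.8243 bits

D_KL(P||Q) = Σ P(x) log₂(P(x)/Q(x))

Computing term by term:
  P(1)·log₂(P(1)/Q(1)) = 0.7093·log₂(0.7093/0.0742) = 2.31012
  P(2)·log₂(P(2)/Q(2)) = 0.2907·log₂(0.2907/0.9258) = -0.48581

D_KL(P||Q) = 2.31012 - 0.48581 = 1.82431 ≈ 1.8243 bits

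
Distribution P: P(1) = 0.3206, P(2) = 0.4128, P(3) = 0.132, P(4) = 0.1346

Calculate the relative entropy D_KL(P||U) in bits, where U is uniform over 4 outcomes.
0.1719 bits

U(i) = 1/4 for all i

D_KL(P||U) = Σ P(x) log₂(P(x) / (1/4))
           = Σ P(x) log₂(P(x)) + log₂(4)
           = log₂(4) - H(P)

H(P) = -Σ P(x) log₂(P(x)):
  -P(1)·log₂(P(1)) = -(0.3206)·log₂(0.3206) = 0.52615
  -P(2)·log₂(P(2)) = -(0.4128)·log₂(0.4128) = 0.52693
  -P(3)·log₂(P(3)) = -(0.132)·log₂(0.132) = 0.38562
  -P(4)·log₂(P(4)) = -(0.1346)·log₂(0.1346) = 0.38943
H(P) = 0.52615 + 0.52693 + 0.38562 + 0.38943 = 1.82813 bits

log₂(4) = 2.00000 bits

D_KL(P||U) = 2.00000 - 1.82813 = 0.17187 ≈ 0.1719 bits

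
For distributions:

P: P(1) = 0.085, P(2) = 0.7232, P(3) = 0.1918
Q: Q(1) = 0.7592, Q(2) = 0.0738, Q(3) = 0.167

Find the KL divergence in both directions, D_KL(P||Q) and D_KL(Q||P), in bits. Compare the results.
D_KL(P||Q) = 2.1511 bits, D_KL(Q||P) = 2.1219 bits. D_KL(P||Q) is larger than D_KL(Q||P) by 0.0292 bits; the two directions differ.

D_KL(P||Q) = Σ P(x) log₂(P(x)/Q(x))

Computing term by term:
  P(1)·log₂(P(1)/Q(1)) = 0.085·log₂(0.085/0.7592) = -0.26851
  P(2)·log₂(P(2)/Q(2)) = 0.7232·log₂(0.7232/0.0738) = 2.38128
  P(3)·log₂(P(3)/Q(3)) = 0.1918·log₂(0.1918/0.167) = 0.03831

D_KL(P||Q) = -0.26851 + 2.38128 + 0.03831 = 2.15108 ≈ 2.1511 bits

D_KL(Q||P) = Σ Q(x) log₂(Q(x)/P(x))

Computing term by term:
  Q(1)·log₂(Q(1)/P(1)) = 0.7592·log₂(0.7592/0.085) = 2.39827
  Q(2)·log₂(Q(2)/P(2)) = 0.0738·log₂(0.0738/0.7232) = -0.24300
  Q(3)·log₂(Q(3)/P(3)) = 0.167·log₂(0.167/0.1918) = -0.03336

D_KL(Q||P) = 2.39827 - 0.24300 - 0.03336 = 2.12191 ≈ 2.1219 bits

These are NOT equal (difference: 0.0292 bits). KL divergence is asymmetric: D_KL(P||Q) ≠ D_KL(Q||P) in general.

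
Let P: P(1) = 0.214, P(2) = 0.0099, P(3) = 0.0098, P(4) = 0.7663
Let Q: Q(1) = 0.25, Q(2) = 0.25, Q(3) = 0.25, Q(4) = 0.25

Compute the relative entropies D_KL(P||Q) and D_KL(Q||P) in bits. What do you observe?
D_KL(P||Q) = 1.0984 bits, D_KL(Q||P) = 1.9849 bits. The two directions give different values (D_KL(Q||P) exceeds D_KL(P||Q) by 0.8865 bits): KL divergence is asymmetric.

D_KL(P||Q) = Σ P(x) log₂(P(x)/Q(x))

Computing term by term:
  P(1)·log₂(P(1)/Q(1)) = 0.214·log₂(0.214/0.25) = -0.04800
  P(2)·log₂(P(2)/Q(2)) = 0.0099·log₂(0.0099/0.25) = -0.04612
  P(3)·log₂(P(3)/Q(3)) = 0.0098·log₂(0.0098/0.25) = -0.04580
  P(4)·log₂(P(4)/Q(4)) = 0.7663·log₂(0.7663/0.25) = 1.23833

D_KL(P||Q) = -0.04800 - 0.04612 - 0.04580 + 1.23833 = 1.09841 ≈ 1.0984 bits

D_KL(Q||P) = Σ Q(x) log₂(Q(x)/P(x))

Computing term by term:
  Q(1)·log₂(Q(1)/P(1)) = 0.25·log₂(0.25/0.214) = 0.05608
  Q(2)·log₂(Q(2)/P(2)) = 0.25·log₂(0.25/0.0099) = 1.16459
  Q(3)·log₂(Q(3)/P(3)) = 0.25·log₂(0.25/0.0098) = 1.16825
  Q(4)·log₂(Q(4)/P(4)) = 0.25·log₂(0.25/0.7663) = -0.40400

D_KL(Q||P) = 0.05608 + 1.16459 + 1.16825 - 0.40400 = 1.98492 ≈ 1.9849 bits

These are NOT equal (difference: 0.8865 bits). KL divergence is asymmetric: D_KL(P||Q) ≠ D_KL(Q||P) in general.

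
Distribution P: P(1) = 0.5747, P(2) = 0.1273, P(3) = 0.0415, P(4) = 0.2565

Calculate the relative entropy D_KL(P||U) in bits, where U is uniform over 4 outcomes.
0.4682 bits

U(i) = 1/4 for all i

D_KL(P||U) = Σ P(x) log₂(P(x) / (1/4))
           = Σ P(x) log₂(P(x)) + log₂(4)
           = log₂(4) - H(P)

H(P) = -Σ P(x) log₂(P(x)):
  -P(1)·log₂(P(1)) = -(0.5747)·log₂(0.5747) = 0.45925
  -P(2)·log₂(P(2)) = -(0.1273)·log₂(0.1273) = 0.37855
  -P(3)·log₂(P(3)) = -(0.0415)·log₂(0.0415) = 0.19052
  -P(4)·log₂(P(4)) = -(0.2565)·log₂(0.2565) = 0.50350
H(P) = 0.45925 + 0.37855 + 0.19052 + 0.50350 = 1.53182 bits

log₂(4) = 2.00000 bits

D_KL(P||U) = 2.00000 - 1.53182 = 0.46818 ≈ 0.4682 bits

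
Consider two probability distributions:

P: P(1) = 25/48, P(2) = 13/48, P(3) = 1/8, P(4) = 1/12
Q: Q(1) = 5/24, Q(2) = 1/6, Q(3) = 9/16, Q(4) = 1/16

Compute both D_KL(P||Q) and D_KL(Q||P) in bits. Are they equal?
D_KL(P||Q) = 0.6416 bits, D_KL(Q||P) = 0.8025 bits. No, they are not equal.

D_KL(P||Q) = Σ P(x) log₂(P(x)/Q(x))

Computing term by term:
  P(1)·log₂(P(1)/Q(1)) = (25/48)·log₂((25/48)/(5/24)) = 0.68850
  P(2)·log₂(P(2)/Q(2)) = (13/48)·log₂((13/48)/(1/6)) = 0.18970
  P(3)·log₂(P(3)/Q(3)) = (1/8)·log₂((1/8)/(9/16)) = -0.27124
  P(4)·log₂(P(4)/Q(4)) = (1/12)·log₂((1/12)/(1/16)) = 0.03459

D_KL(P||Q) = 0.68850 + 0.18970 - 0.27124 + 0.03459 = 0.64155 ≈ 0.6416 bits

D_KL(Q||P) = Σ Q(x) log₂(Q(x)/P(x))

Computing term by term:
  Q(1)·log₂(Q(1)/P(1)) = (5/24)·log₂((5/24)/(25/48)) = -0.27540
  Q(2)·log₂(Q(2)/P(2)) = (1/6)·log₂((1/6)/(13/48)) = -0.11674
  Q(3)·log₂(Q(3)/P(3)) = (9/16)·log₂((9/16)/(1/8)) = 1.22058
  Q(4)·log₂(Q(4)/P(4)) = (1/16)·log₂((1/16)/(1/12)) = -0.02594

D_KL(Q||P) = -0.27540 - 0.11674 + 1.22058 - 0.02594 = 0.80250 ≈ 0.8025 bits

These are NOT equal (difference: 0.1609 bits). KL divergence is asymmetric: D_KL(P||Q) ≠ D_KL(Q||P) in general.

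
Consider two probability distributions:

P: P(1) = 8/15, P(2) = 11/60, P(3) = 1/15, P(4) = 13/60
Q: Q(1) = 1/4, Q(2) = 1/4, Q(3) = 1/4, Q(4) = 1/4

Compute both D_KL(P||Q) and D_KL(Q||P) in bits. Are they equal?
D_KL(P||Q) = 0.3291 bits, D_KL(Q||P) = 0.3669 bits. No, they are not equal.

D_KL(P||Q) = Σ P(x) log₂(P(x)/Q(x))

Computing term by term:
  P(1)·log₂(P(1)/Q(1)) = (8/15)·log₂((8/15)/(1/4)) = 0.58299
  P(2)·log₂(P(2)/Q(2)) = (11/60)·log₂((11/60)/(1/4)) = -0.08203
  P(3)·log₂(P(3)/Q(3)) = (1/15)·log₂((1/15)/(1/4)) = -0.12713
  P(4)·log₂(P(4)/Q(4)) = (13/60)·log₂((13/60)/(1/4)) = -0.04473

D_KL(P||Q) = 0.58299 - 0.08203 - 0.12713 - 0.04473 = 0.32910 ≈ 0.3291 bits

D_KL(Q||P) = Σ Q(x) log₂(Q(x)/P(x))

Computing term by term:
  Q(1)·log₂(Q(1)/P(1)) = (1/4)·log₂((1/4)/(8/15)) = -0.27328
  Q(2)·log₂(Q(2)/P(2)) = (1/4)·log₂((1/4)/(11/60)) = 0.11186
  Q(3)·log₂(Q(3)/P(3)) = (1/4)·log₂((1/4)/(1/15)) = 0.47672
  Q(4)·log₂(Q(4)/P(4)) = (1/4)·log₂((1/4)/(13/60)) = 0.05161

D_KL(Q||P) = -0.27328 + 0.11186 + 0.47672 + 0.05161 = 0.36691 ≈ 0.3669 bits

These are NOT equal (difference: 0.0378 bits). KL divergence is asymmetric: D_KL(P||Q) ≠ D_KL(Q||P) in general.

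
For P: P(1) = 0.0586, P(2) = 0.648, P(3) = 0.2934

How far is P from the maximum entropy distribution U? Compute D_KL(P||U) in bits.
0.4205 bits

U(i) = 1/3 for all i

D_KL(P||U) = Σ P(x) log₂(P(x) / (1/3))
           = Σ P(x) log₂(P(x)) + log₂(3)
           = log₂(3) - H(P)

H(P) = -Σ P(x) log₂(P(x)):
  -P(1)·log₂(P(1)) = -(0.0586)·log₂(0.0586) = 0.23985
  -P(2)·log₂(P(2)) = -(0.648)·log₂(0.648) = 0.40561
  -P(3)·log₂(P(3)) = -(0.2934)·log₂(0.2934) = 0.51904
H(P) = 0.23985 + 0.40561 + 0.51904 = 1.16450 bits

log₂(3) = 1.58496 bits

D_KL(P||U) = 1.58496 - 1.16450 = 0.42046 ≈ 0.4205 bits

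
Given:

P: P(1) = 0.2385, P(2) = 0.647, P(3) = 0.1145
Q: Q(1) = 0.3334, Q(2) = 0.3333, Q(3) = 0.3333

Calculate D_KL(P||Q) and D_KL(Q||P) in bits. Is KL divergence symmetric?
D_KL(P||Q) = 0.3274 bits, D_KL(Q||P) = 0.3559 bits. No, KL divergence is not symmetric.

D_KL(P||Q) = Σ P(x) log₂(P(x)/Q(x))

Computing term by term:
  P(1)·log₂(P(1)/Q(1)) = 0.2385·log₂(0.2385/0.3334) = -0.11526
  P(2)·log₂(P(2)/Q(2)) = 0.647·log₂(0.647/0.3333) = 0.61914
  P(3)·log₂(P(3)/Q(3)) = 0.1145·log₂(0.1145/0.3333) = -0.17650

D_KL(P||Q) = -0.11526 + 0.61914 - 0.17650 = 0.32738 ≈ 0.3274 bits

D_KL(Q||P) = Σ Q(x) log₂(Q(x)/P(x))

Computing term by term:
  Q(1)·log₂(Q(1)/P(1)) = 0.3334·log₂(0.3334/0.2385) = 0.16112
  Q(2)·log₂(Q(2)/P(2)) = 0.3333·log₂(0.3333/0.647) = -0.31895
  Q(3)·log₂(Q(3)/P(3)) = 0.3333·log₂(0.3333/0.1145) = 0.51377

D_KL(Q||P) = 0.16112 - 0.31895 + 0.51377 = 0.35594 ≈ 0.3559 bits

These are NOT equal (difference: 0.0285 bits). KL divergence is asymmetric: D_KL(P||Q) ≠ D_KL(Q||P) in general.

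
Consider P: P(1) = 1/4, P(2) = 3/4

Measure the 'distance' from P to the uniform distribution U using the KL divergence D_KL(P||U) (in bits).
0.1887 bits

U(i) = 1/2 for all i

D_KL(P||U) = Σ P(x) log₂(P(x) / (1/2))
           = Σ P(x) log₂(P(x)) + log₂(2)
           = log₂(2) - H(P)

H(P) = -Σ P(x) log₂(P(x)):
  -P(1)·log₂(P(1)) = -(1/4)·log₂(1/4) = 0.50000
  -P(2)·log₂(P(2)) = -(3/4)·log₂(3/4) = 0.31128
H(P) = 0.50000 + 0.31128 = 0.81128 bits

log₂(2) = 1.00000 bits

D_KL(P||U) = 1.00000 - 0.81128 = 0.18872 ≈ 0.1887 bits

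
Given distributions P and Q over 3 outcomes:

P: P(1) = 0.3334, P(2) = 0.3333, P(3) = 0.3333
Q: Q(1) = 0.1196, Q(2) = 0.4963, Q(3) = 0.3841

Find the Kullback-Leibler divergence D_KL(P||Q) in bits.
0.2335 bits

D_KL(P||Q) = Σ P(x) log₂(P(x)/Q(x))

Computing term by term:
  P(1)·log₂(P(1)/Q(1)) = 0.3334·log₂(0.3334/0.1196) = 0.49311
  P(2)·log₂(P(2)/Q(2)) = 0.3333·log₂(0.3333/0.4963) = -0.19144
  P(3)·log₂(P(3)/Q(3)) = 0.3333·log₂(0.3333/0.3841) = -0.06821

D_KL(P||Q) = 0.49311 - 0.19144 - 0.06821 = 0.23346 ≈ 0.2335 bits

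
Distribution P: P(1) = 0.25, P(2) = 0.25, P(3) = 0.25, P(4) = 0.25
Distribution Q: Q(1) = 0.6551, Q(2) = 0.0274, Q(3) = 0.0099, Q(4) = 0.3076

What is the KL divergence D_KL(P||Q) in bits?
1.5398 bits

D_KL(P||Q) = Σ P(x) log₂(P(x)/Q(x))

Computing term by term:
  P(1)·log₂(P(1)/Q(1)) = 0.25·log₂(0.25/0.6551) = -0.34745
  P(2)·log₂(P(2)/Q(2)) = 0.25·log₂(0.25/0.0274) = 0.79742
  P(3)·log₂(P(3)/Q(3)) = 0.25·log₂(0.25/0.0099) = 1.16459
  P(4)·log₂(P(4)/Q(4)) = 0.25·log₂(0.25/0.3076) = -0.07478

D_KL(P||Q) = -0.34745 + 0.79742 + 1.16459 - 0.07478 = 1.53978 ≈ 1.5398 bits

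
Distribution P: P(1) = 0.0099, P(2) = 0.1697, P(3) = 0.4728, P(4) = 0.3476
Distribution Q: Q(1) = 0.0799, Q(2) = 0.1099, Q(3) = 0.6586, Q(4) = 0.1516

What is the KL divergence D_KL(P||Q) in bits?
0.2666 bits

D_KL(P||Q) = Σ P(x) log₂(P(x)/Q(x))

Computing term by term:
  P(1)·log₂(P(1)/Q(1)) = 0.0099·log₂(0.0099/0.0799) = -0.02983
  P(2)·log₂(P(2)/Q(2)) = 0.1697·log₂(0.1697/0.1099) = 0.10637
  P(3)·log₂(P(3)/Q(3)) = 0.4728·log₂(0.4728/0.6586) = -0.22608
  P(4)·log₂(P(4)/Q(4)) = 0.3476·log₂(0.3476/0.1516) = 0.41613

D_KL(P||Q) = -0.02983 + 0.10637 - 0.22608 + 0.41613 = 0.26659 ≈ 0.2666 bits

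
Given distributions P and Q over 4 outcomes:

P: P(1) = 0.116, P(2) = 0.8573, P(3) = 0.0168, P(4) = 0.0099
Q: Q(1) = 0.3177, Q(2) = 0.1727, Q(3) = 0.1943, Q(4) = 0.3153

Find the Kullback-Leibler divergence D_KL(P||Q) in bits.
1.7043 bits

D_KL(P||Q) = Σ P(x) log₂(P(x)/Q(x))

Computing term by term:
  P(1)·log₂(P(1)/Q(1)) = 0.116·log₂(0.116/0.3177) = -0.16861
  P(2)·log₂(P(2)/Q(2)) = 0.8573·log₂(0.8573/0.1727) = 1.98168
  P(3)·log₂(P(3)/Q(3)) = 0.0168·log₂(0.0168/0.1943) = -0.05933
  P(4)·log₂(P(4)/Q(4)) = 0.0099·log₂(0.0099/0.3153) = -0.04943

D_KL(P||Q) = -0.16861 + 1.98168 - 0.05933 - 0.04943 = 1.70431 ≈ 1.7043 bits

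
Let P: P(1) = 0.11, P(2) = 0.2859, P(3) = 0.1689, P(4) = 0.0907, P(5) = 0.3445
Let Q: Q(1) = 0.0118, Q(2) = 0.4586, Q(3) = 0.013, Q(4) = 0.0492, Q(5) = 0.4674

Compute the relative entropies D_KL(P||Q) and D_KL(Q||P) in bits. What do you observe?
D_KL(P||Q) = 0.7126 bits, D_KL(Q||P) = 0.3889 bits. The two directions give different values (D_KL(P||Q) exceeds D_KL(Q||P) by 0.3237 bits): KL divergence is asymmetric.

D_KL(P||Q) = Σ P(x) log₂(P(x)/Q(x))

Computing term by term:
  P(1)·log₂(P(1)/Q(1)) = 0.11·log₂(0.11/0.0118) = 0.35427
  P(2)·log₂(P(2)/Q(2)) = 0.2859·log₂(0.2859/0.4586) = -0.19491
  P(3)·log₂(P(3)/Q(3)) = 0.1689·log₂(0.1689/0.013) = 0.62486
  P(4)·log₂(P(4)/Q(4)) = 0.0907·log₂(0.0907/0.0492) = 0.08004
  P(5)·log₂(P(5)/Q(5)) = 0.3445·log₂(0.3445/0.4674) = -0.15163

D_KL(P||Q) = 0.35427 - 0.19491 + 0.62486 + 0.08004 - 0.15163 = 0.71263 ≈ 0.7126 bits

D_KL(Q||P) = Σ Q(x) log₂(Q(x)/P(x))

Computing term by term:
  Q(1)·log₂(Q(1)/P(1)) = 0.0118·log₂(0.0118/0.11) = -0.03800
  Q(2)·log₂(Q(2)/P(2)) = 0.4586·log₂(0.4586/0.2859) = 0.31264
  Q(3)·log₂(Q(3)/P(3)) = 0.013·log₂(0.013/0.1689) = -0.04809
  Q(4)·log₂(Q(4)/P(4)) = 0.0492·log₂(0.0492/0.0907) = -0.04342
  Q(5)·log₂(Q(5)/P(5)) = 0.4674·log₂(0.4674/0.3445) = 0.20573

D_KL(Q||P) = -0.03800 + 0.31264 - 0.04809 - 0.04342 + 0.20573 = 0.38886 ≈ 0.3889 bits

These are NOT equal (difference: 0.3237 bits). KL divergence is asymmetric: D_KL(P||Q) ≠ D_KL(Q||P) in general.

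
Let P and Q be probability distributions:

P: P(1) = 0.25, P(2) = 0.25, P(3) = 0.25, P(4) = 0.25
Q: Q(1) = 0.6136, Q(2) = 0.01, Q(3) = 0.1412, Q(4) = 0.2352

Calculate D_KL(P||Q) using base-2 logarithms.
1.0652 bits

D_KL(P||Q) = Σ P(x) log₂(P(x)/Q(x))

Computing term by term:
  P(1)·log₂(P(1)/Q(1)) = 0.25·log₂(0.25/0.6136) = -0.32384
  P(2)·log₂(P(2)/Q(2)) = 0.25·log₂(0.25/0.01) = 1.16096
  P(3)·log₂(P(3)/Q(3)) = 0.25·log₂(0.25/0.1412) = 0.20605
  P(4)·log₂(P(4)/Q(4)) = 0.25·log₂(0.25/0.2352) = 0.02201

D_KL(P||Q) = -0.32384 + 1.16096 + 0.20605 + 0.02201 = 1.06518 ≈ 1.0652 bits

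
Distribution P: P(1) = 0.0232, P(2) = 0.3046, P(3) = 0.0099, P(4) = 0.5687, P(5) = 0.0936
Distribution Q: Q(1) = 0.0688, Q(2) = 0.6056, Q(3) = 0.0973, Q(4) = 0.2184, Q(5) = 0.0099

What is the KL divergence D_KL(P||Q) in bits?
0.7175 bits

D_KL(P||Q) = Σ P(x) log₂(P(x)/Q(x))

Computing term by term:
  P(1)·log₂(P(1)/Q(1)) = 0.0232·log₂(0.0232/0.0688) = -0.03638
  P(2)·log₂(P(2)/Q(2)) = 0.3046·log₂(0.3046/0.6056) = -0.30200
  P(3)·log₂(P(3)/Q(3)) = 0.0099·log₂(0.0099/0.0973) = -0.03264
  P(4)·log₂(P(4)/Q(4)) = 0.5687·log₂(0.5687/0.2184) = 0.78520
  P(5)·log₂(P(5)/Q(5)) = 0.0936·log₂(0.0936/0.0099) = 0.30336

D_KL(P||Q) = -0.03638 - 0.30200 - 0.03264 + 0.78520 + 0.30336 = 0.71754 ≈ 0.7175 bits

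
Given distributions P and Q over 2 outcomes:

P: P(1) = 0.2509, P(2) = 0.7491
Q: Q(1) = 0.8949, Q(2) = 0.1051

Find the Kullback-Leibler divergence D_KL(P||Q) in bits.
1.6622 bits

D_KL(P||Q) = Σ P(x) log₂(P(x)/Q(x))

Computing term by term:
  P(1)·log₂(P(1)/Q(1)) = 0.2509·log₂(0.2509/0.8949) = -0.46030
  P(2)·log₂(P(2)/Q(2)) = 0.7491·log₂(0.7491/0.1051) = 2.12250

D_KL(P||Q) = -0.46030 + 2.12250 = 1.66220 ≈ 1.6622 bits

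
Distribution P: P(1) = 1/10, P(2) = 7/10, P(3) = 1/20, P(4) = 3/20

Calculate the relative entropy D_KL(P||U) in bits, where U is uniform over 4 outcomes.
0.6810 bits

U(i) = 1/4 for all i

D_KL(P||U) = Σ P(x) log₂(P(x) / (1/4))
           = Σ P(x) log₂(P(x)) + log₂(4)
           = log₂(4) - H(P)

H(P) = -Σ P(x) log₂(P(x)):
  -P(1)·log₂(P(1)) = -(1/10)·log₂(1/10) = 0.33219
  -P(2)·log₂(P(2)) = -(7/10)·log₂(7/10) = 0.36020
  -P(3)·log₂(P(3)) = -(1/20)·log₂(1/20) = 0.21610
  -P(4)·log₂(P(4)) = -(3/20)·log₂(3/20) = 0.41054
H(P) = 0.33219 + 0.36020 + 0.21610 + 0.41054 = 1.31903 bits

log₂(4) = 2.00000 bits

D_KL(P||U) = 2.00000 - 1.31903 = 0.68097 ≈ 0.6810 bits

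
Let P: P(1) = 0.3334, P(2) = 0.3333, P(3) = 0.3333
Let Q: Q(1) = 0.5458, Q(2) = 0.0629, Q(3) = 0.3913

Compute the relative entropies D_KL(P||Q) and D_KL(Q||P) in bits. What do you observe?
D_KL(P||Q) = 0.4876 bits, D_KL(Q||P) = 0.3274 bits. The two directions give different values (D_KL(P||Q) exceeds D_KL(Q||P) by 0.1602 bits): KL divergence is asymmetric.

D_KL(P||Q) = Σ P(x) log₂(P(x)/Q(x))

Computing term by term:
  P(1)·log₂(P(1)/Q(1)) = 0.3334·log₂(0.3334/0.5458) = -0.23709
  P(2)·log₂(P(2)/Q(2)) = 0.3333·log₂(0.3333/0.0629) = 0.80182
  P(3)·log₂(P(3)/Q(3)) = 0.3333·log₂(0.3333/0.3913) = -0.07714

D_KL(P||Q) = -0.23709 + 0.80182 - 0.07714 = 0.48759 ≈ 0.4876 bits

D_KL(Q||P) = Σ Q(x) log₂(Q(x)/P(x))

Computing term by term:
  Q(1)·log₂(Q(1)/P(1)) = 0.5458·log₂(0.5458/0.3334) = 0.38813
  Q(2)·log₂(Q(2)/P(2)) = 0.0629·log₂(0.0629/0.3333) = -0.15132
  Q(3)·log₂(Q(3)/P(3)) = 0.3913·log₂(0.3913/0.3333) = 0.09057

D_KL(Q||P) = 0.38813 - 0.15132 + 0.09057 = 0.32738 ≈ 0.3274 bits

These are NOT equal (difference: 0.1602 bits). KL divergence is asymmetric: D_KL(P||Q) ≠ D_KL(Q||P) in general.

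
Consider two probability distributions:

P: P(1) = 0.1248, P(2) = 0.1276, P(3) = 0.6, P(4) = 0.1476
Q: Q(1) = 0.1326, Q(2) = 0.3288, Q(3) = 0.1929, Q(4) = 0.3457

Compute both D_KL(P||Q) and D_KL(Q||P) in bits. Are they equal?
D_KL(P||Q) = 0.6159 bits, D_KL(Q||P) = 0.5693 bits. No, they are not equal.

D_KL(P||Q) = Σ P(x) log₂(P(x)/Q(x))

Computing term by term:
  P(1)·log₂(P(1)/Q(1)) = 0.1248·log₂(0.1248/0.1326) = -0.01092
  P(2)·log₂(P(2)/Q(2)) = 0.1276·log₂(0.1276/0.3288) = -0.17425
  P(3)·log₂(P(3)/Q(3)) = 0.6·log₂(0.6/0.1929) = 0.98227
  P(4)·log₂(P(4)/Q(4)) = 0.1476·log₂(0.1476/0.3457) = -0.18123

D_KL(P||Q) = -0.01092 - 0.17425 + 0.98227 - 0.18123 = 0.61587 ≈ 0.6159 bits

D_KL(Q||P) = Σ Q(x) log₂(Q(x)/P(x))

Computing term by term:
  Q(1)·log₂(Q(1)/P(1)) = 0.1326·log₂(0.1326/0.1248) = 0.01160
  Q(2)·log₂(Q(2)/P(2)) = 0.3288·log₂(0.3288/0.1276) = 0.44900
  Q(3)·log₂(Q(3)/P(3)) = 0.1929·log₂(0.1929/0.6) = -0.31580
  Q(4)·log₂(Q(4)/P(4)) = 0.3457·log₂(0.3457/0.1476) = 0.42446

D_KL(Q||P) = 0.01160 + 0.44900 - 0.31580 + 0.42446 = 0.56926 ≈ 0.5693 bits

These are NOT equal (difference: 0.0466 bits). KL divergence is asymmetric: D_KL(P||Q) ≠ D_KL(Q||P) in general.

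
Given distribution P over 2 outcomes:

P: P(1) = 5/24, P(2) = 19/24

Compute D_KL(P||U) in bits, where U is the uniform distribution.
0.2617 bits

U(i) = 1/2 for all i

D_KL(P||U) = Σ P(x) log₂(P(x) / (1/2))
           = Σ P(x) log₂(P(x)) + log₂(2)
           = log₂(2) - H(P)

H(P) = -Σ P(x) log₂(P(x)):
  -P(1)·log₂(P(1)) = -(5/24)·log₂(5/24) = 0.47147
  -P(2)·log₂(P(2)) = -(19/24)·log₂(19/24) = 0.26682
H(P) = 0.47147 + 0.26682 = 0.73829 bits

log₂(2) = 1.00000 bits

D_KL(P||U) = 1.00000 - 0.73829 = 0.26171 ≈ 0.2617 bits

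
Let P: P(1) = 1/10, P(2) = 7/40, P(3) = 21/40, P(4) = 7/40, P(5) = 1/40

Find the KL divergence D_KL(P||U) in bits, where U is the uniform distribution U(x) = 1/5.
0.4885 bits

U(i) = 1/5 for all i

D_KL(P||U) = Σ P(x) log₂(P(x) / (1/5))
           = Σ P(x) log₂(P(x)) + log₂(5)
           = log₂(5) - H(P)

H(P) = -Σ P(x) log₂(P(x)):
  -P(1)·log₂(P(1)) = -(1/10)·log₂(1/10) = 0.33219
  -P(2)·log₂(P(2)) = -(7/40)·log₂(7/40) = 0.44005
  -P(3)·log₂(P(3)) = -(21/40)·log₂(21/40) = 0.48805
  -P(4)·log₂(P(4)) = -(7/40)·log₂(7/40) = 0.44005
  -P(5)·log₂(P(5)) = -(1/40)·log₂(1/40) = 0.13305
H(P) = 0.33219 + 0.44005 + 0.48805 + 0.44005 + 0.13305 = 1.83339 bits

log₂(5) = 2.32193 bits

D_KL(P||U) = 2.32193 - 1.83339 = 0.48854 ≈ 0.4885 bits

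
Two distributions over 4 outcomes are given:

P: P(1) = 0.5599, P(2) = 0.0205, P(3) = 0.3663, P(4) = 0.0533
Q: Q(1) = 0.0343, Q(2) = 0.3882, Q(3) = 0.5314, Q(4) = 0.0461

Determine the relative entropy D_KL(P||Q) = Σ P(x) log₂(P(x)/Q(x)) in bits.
1.9833 bits

D_KL(P||Q) = Σ P(x) log₂(P(x)/Q(x))

Computing term by term:
  P(1)·log₂(P(1)/Q(1)) = 0.5599·log₂(0.5599/0.0343) = 2.25577
  P(2)·log₂(P(2)/Q(2)) = 0.0205·log₂(0.0205/0.3882) = -0.08698
  P(3)·log₂(P(3)/Q(3)) = 0.3663·log₂(0.3663/0.5314) = -0.19662
  P(4)·log₂(P(4)/Q(4)) = 0.0533·log₂(0.0533/0.0461) = 0.01116

D_KL(P||Q) = 2.25577 - 0.08698 - 0.19662 + 0.01116 = 1.98333 ≈ 1.9833 bits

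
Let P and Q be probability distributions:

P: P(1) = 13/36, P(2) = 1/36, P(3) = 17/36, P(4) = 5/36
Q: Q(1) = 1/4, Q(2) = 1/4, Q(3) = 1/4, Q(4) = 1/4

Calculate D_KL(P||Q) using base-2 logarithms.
0.4190 bits

D_KL(P||Q) = Σ P(x) log₂(P(x)/Q(x))

Computing term by term:
  P(1)·log₂(P(1)/Q(1)) = (13/36)·log₂((13/36)/(1/4)) = 0.19157
  P(2)·log₂(P(2)/Q(2)) = (1/36)·log₂((1/36)/(1/4)) = -0.08805
  P(3)·log₂(P(3)/Q(3)) = (17/36)·log₂((17/36)/(1/4)) = 0.43328
  P(4)·log₂(P(4)/Q(4)) = (5/36)·log₂((5/36)/(1/4)) = -0.11778

D_KL(P||Q) = 0.19157 - 0.08805 + 0.43328 - 0.11778 = 0.41902 ≈ 0.4190 bits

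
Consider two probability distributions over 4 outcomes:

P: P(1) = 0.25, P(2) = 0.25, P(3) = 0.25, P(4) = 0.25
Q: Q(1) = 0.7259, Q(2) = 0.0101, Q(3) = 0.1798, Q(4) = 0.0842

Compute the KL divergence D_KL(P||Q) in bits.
1.2843 bits

D_KL(P||Q) = Σ P(x) log₂(P(x)/Q(x))

Computing term by term:
  P(1)·log₂(P(1)/Q(1)) = 0.25·log₂(0.25/0.7259) = -0.38446
  P(2)·log₂(P(2)/Q(2)) = 0.25·log₂(0.25/0.0101) = 1.15738
  P(3)·log₂(P(3)/Q(3)) = 0.25·log₂(0.25/0.1798) = 0.11888
  P(4)·log₂(P(4)/Q(4)) = 0.25·log₂(0.25/0.0842) = 0.39251

D_KL(P||Q) = -0.38446 + 1.15738 + 0.11888 + 0.39251 = 1.28431 ≈ 1.2843 bits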